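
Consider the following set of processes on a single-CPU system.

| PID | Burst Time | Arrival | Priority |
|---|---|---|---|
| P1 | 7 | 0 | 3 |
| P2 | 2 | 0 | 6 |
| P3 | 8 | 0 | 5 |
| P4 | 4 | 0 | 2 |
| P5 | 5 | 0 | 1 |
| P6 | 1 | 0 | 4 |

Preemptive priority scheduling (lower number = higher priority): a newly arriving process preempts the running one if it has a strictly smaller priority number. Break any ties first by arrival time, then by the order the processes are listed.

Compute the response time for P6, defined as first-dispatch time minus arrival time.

Timeline: | P5 0-5 | P4 5-9 | P1 9-16 | P6 16-17 | P3 17-25 | P2 25-27 |
Completion: P1=16  P2=27  P3=25  P4=9  P5=5  P6=17
Turnaround (C−A): P1=16  P2=27  P3=25  P4=9  P5=5  P6=17
Response(P6) = first start − arrival = 16 − 0 = 16

16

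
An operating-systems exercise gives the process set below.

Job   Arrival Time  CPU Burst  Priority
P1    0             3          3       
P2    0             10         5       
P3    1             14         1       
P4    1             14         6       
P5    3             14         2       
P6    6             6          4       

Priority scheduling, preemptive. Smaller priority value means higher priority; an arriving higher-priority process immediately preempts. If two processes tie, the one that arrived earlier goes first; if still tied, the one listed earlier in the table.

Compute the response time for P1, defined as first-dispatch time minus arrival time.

0

Gantt: | P1 0-1 | P3 1-15 | P5 15-29 | P1 29-31 | P6 31-37 | P2 37-47 | P4 47-61 |
Completion: P1=31  P2=47  P3=15  P4=61  P5=29  P6=37
Turnaround (C−A): P1=31  P2=47  P3=14  P4=60  P5=26  P6=31
Response(P1) = first start − arrival = 0 − 0 = 0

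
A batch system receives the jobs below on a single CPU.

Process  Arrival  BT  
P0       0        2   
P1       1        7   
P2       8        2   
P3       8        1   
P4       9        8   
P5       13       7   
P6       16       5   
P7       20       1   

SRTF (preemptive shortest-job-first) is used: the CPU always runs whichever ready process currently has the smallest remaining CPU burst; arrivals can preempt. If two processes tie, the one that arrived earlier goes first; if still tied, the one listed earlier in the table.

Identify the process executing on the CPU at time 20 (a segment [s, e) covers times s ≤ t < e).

P7

Gantt: | P0 0-2 | P1 2-9 | P3 9-10 | P2 10-12 | P4 12-20 | P7 20-21 | P6 21-26 | P5 26-33 |
Completion: P0=2  P1=9  P2=12  P3=10  P4=20  P5=33  P6=26  P7=21
Turnaround (C−A): P0=2  P1=8  P2=4  P3=2  P4=11  P5=20  P6=10  P7=1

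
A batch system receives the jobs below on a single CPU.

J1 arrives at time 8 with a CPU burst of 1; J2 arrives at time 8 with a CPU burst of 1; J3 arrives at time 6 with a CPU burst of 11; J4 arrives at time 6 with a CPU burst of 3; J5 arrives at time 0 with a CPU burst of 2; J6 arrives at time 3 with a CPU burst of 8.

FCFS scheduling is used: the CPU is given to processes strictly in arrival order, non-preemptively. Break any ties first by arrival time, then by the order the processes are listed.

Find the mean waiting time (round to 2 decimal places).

9.33

Timeline: | J5 0-2 | idle 2-3 | J6 3-11 | J3 11-22 | J4 22-25 | J1 25-26 | J2 26-27 |
Completion: J1=26  J2=27  J3=22  J4=25  J5=2  J6=11
Turnaround (C−A): J1=18  J2=19  J3=16  J4=19  J5=2  J6=8
Waiting times: J1=17, J2=18, J3=5, J4=16, J5=0, J6=0
Average waiting = (17+18+5+16+0+0) / 6 = 56/6 = 9.33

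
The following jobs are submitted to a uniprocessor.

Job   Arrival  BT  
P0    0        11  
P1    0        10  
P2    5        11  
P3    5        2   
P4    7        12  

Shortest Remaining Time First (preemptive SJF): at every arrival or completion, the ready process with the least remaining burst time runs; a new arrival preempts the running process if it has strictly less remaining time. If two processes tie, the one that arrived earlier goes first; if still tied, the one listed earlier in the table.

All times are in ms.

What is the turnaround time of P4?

39

Timeline: | P1 0-5 | P3 5-7 | P1 7-12 | P0 12-23 | P2 23-34 | P4 34-46 |
Completion: P0=23  P1=12  P2=34  P3=7  P4=46
Turnaround (C−A): P0=23  P1=12  P2=29  P3=2  P4=39
Turnaround(P4) = completion − arrival = 46 − 7 = 39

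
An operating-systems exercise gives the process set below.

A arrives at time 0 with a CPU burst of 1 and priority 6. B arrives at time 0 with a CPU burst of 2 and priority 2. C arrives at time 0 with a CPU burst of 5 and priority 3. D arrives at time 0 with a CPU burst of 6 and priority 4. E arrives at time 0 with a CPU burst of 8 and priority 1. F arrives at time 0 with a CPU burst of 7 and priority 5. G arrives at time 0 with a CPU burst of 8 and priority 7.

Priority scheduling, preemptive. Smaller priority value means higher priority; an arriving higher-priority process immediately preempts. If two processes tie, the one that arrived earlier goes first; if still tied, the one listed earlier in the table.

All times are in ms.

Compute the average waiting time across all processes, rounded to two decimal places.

Schedule: | E 0-8 | B 8-10 | C 10-15 | D 15-21 | F 21-28 | A 28-29 | G 29-37 |
Completion: A=29  B=10  C=15  D=21  E=8  F=28  G=37
Turnaround (C−A): A=29  B=10  C=15  D=21  E=8  F=28  G=37
Waiting times: A=28, B=8, C=10, D=15, E=0, F=21, G=29
Average waiting = (28+8+10+15+0+21+29) / 7 = 111/7 = 15.86

15.86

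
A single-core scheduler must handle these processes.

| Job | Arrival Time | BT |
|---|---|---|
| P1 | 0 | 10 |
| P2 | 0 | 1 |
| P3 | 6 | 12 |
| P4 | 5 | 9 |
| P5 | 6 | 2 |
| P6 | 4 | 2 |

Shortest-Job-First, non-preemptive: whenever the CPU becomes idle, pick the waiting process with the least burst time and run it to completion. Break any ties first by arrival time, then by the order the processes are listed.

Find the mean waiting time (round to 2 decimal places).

7.17

Gantt: | P2 0-1 | P1 1-11 | P6 11-13 | P5 13-15 | P4 15-24 | P3 24-36 |
Completion: P1=11  P2=1  P3=36  P4=24  P5=15  P6=13
Turnaround (C−A): P1=11  P2=1  P3=30  P4=19  P5=9  P6=9
Waiting times: P1=1, P2=0, P3=18, P4=10, P5=7, P6=7
Average waiting = (1+0+18+10+7+7) / 6 = 43/6 = 7.17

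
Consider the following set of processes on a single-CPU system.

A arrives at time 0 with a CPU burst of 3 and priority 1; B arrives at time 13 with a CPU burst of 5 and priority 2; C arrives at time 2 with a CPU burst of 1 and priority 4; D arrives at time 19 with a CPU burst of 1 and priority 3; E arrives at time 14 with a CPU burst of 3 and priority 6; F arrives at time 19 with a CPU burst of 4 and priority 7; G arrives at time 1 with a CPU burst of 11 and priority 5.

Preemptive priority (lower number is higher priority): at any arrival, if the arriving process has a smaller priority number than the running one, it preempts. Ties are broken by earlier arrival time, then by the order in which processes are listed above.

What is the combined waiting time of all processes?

Gantt: | A 0-3 | C 3-4 | G 4-13 | B 13-18 | G 18-19 | D 19-20 | G 20-21 | E 21-24 | F 24-28 |
Completion: A=3  B=18  C=4  D=20  E=24  F=28  G=21
Turnaround (C−A): A=3  B=5  C=2  D=1  E=10  F=9  G=20
Waiting = turnaround − burst: A=0, B=0, C=1, D=0, E=7, F=5, G=9
Total waiting = 0 + 0 + 1 + 0 + 7 + 5 + 9 = 22

22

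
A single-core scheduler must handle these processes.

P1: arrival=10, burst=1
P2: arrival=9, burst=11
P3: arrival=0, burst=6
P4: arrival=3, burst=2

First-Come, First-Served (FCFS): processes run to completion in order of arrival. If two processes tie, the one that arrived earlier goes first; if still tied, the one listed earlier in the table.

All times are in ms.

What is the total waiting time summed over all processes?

13

Gantt: | P3 0-6 | P4 6-8 | idle 8-9 | P2 9-20 | P1 20-21 |
Completion: P1=21  P2=20  P3=6  P4=8
Waiting = turnaround − burst: P1=10, P2=0, P3=0, P4=3
Total waiting = 10 + 0 + 0 + 3 = 13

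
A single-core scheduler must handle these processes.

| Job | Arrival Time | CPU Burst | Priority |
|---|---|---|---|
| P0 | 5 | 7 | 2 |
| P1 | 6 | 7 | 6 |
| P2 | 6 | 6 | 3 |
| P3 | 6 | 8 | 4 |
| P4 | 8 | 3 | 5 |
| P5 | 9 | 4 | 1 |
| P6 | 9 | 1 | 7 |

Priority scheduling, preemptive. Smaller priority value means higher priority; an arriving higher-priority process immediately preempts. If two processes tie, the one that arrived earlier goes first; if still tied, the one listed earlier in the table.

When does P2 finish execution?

Schedule: | idle 0-5 | P0 5-9 | P5 9-13 | P0 13-16 | P2 16-22 | P3 22-30 | P4 30-33 | P1 33-40 | P6 40-41 |
Completion: P0=16  P1=40  P2=22  P3=30  P4=33  P5=13  P6=41

22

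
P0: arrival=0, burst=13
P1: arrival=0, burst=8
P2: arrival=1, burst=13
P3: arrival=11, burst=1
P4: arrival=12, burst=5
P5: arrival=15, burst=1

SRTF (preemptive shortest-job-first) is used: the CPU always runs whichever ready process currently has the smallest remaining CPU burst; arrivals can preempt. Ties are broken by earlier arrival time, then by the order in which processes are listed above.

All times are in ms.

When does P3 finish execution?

Gantt: | P1 0-8 | P0 8-11 | P3 11-12 | P4 12-15 | P5 15-16 | P4 16-18 | P0 18-28 | P2 28-41 |
Completion: P0=28  P1=8  P2=41  P3=12  P4=18  P5=16
Turnaround (C−A): P0=28  P1=8  P2=40  P3=1  P4=6  P5=1

12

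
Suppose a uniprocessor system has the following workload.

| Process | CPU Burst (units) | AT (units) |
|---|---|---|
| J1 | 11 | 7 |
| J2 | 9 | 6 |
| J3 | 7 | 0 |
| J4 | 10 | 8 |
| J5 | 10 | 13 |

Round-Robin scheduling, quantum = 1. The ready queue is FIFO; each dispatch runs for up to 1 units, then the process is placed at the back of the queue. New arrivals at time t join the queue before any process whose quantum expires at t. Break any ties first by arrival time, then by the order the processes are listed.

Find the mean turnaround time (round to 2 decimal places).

29.40

Schedule: | J3 0-6 | J2 6-7 | J3 7-8 | J1 8-9 | J2 9-10 | J4 10-11 | J1 11-12 | J2 12-13 | J4 13-14 | J1 14-15 | J5 15-16 | J2 16-17 | J4 17-18 | J1 18-19 | J5 19-20 | J2 20-21 | J4 21-22 | J1 22-23 | J5 23-24 | J2 24-25 | J4 25-26 | J1 26-27 | J5 27-28 | J2 28-29 | J4 29-30 | J1 30-31 | J5 31-32 | J2 32-33 | J4 33-34 | J1 34-35 | J5 35-36 | J2 36-37 | J4 37-38 | J1 38-39 | J5 39-40 | J4 40-41 | J1 41-42 | J5 42-43 | J4 43-44 | J1 44-45 | J5 45-47 |
Completion: J1=45  J2=37  J3=8  J4=44  J5=47
Turnaround (C−A): J1=38  J2=31  J3=8  J4=36  J5=34
Turnaround times: J1=38, J2=31, J3=8, J4=36, J5=34
Average turnaround = (38+31+8+36+34) / 5 = 147/5 = 29.40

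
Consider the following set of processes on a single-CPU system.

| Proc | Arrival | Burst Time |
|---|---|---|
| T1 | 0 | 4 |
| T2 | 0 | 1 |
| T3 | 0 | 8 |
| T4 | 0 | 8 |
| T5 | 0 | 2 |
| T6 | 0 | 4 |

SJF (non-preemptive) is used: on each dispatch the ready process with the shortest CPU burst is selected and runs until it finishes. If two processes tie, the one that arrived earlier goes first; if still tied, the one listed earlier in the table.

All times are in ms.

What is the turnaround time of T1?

Timeline: | T2 0-1 | T5 1-3 | T1 3-7 | T6 7-11 | T3 11-19 | T4 19-27 |
Completion: T1=7  T2=1  T3=19  T4=27  T5=3  T6=11
Turnaround (C−A): T1=7  T2=1  T3=19  T4=27  T5=3  T6=11
Turnaround(T1) = completion − arrival = 7 − 0 = 7

7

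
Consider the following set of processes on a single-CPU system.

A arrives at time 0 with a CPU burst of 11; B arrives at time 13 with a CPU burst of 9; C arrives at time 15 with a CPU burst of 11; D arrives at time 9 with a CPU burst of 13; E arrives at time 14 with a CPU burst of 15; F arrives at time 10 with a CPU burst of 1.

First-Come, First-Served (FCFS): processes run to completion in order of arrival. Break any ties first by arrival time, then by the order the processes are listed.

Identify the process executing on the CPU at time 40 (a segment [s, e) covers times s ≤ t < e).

E

Schedule: | A 0-11 | D 11-24 | F 24-25 | B 25-34 | E 34-49 | C 49-60 |
Completion: A=11  B=34  C=60  D=24  E=49  F=25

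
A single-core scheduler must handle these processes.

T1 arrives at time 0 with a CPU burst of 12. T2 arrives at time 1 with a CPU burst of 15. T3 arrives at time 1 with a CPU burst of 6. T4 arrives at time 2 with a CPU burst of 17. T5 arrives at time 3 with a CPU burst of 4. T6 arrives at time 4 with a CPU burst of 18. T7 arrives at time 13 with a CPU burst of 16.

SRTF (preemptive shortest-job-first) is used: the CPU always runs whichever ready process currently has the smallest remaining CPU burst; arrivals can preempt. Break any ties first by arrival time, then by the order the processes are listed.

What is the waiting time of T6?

66

Timeline: | T1 0-1 | T3 1-7 | T5 7-11 | T1 11-22 | T2 22-37 | T7 37-53 | T4 53-70 | T6 70-88 |
Completion: T1=22  T2=37  T3=7  T4=70  T5=11  T6=88  T7=53
Waiting(T6) = turnaround − burst = 84 − 18 = 66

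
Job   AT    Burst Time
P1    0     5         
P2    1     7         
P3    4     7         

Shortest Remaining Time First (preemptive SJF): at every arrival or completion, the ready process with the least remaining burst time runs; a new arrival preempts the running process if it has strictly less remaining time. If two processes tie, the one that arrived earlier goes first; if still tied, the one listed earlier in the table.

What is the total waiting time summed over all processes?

Timeline: | P1 0-5 | P2 5-12 | P3 12-19 |
Completion: P1=5  P2=12  P3=19
Waiting = turnaround − burst: P1=0, P2=4, P3=8
Total waiting = 0 + 4 + 8 = 12

12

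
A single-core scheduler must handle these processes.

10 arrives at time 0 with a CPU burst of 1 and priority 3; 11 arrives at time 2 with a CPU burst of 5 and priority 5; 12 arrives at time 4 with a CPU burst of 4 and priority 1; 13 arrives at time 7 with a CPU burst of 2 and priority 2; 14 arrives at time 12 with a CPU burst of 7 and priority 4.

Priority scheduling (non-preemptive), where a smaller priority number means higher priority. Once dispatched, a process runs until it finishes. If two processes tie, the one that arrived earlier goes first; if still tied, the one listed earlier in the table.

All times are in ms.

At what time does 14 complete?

20

Timeline: | 10 0-1 | idle 1-2 | 11 2-7 | 12 7-11 | 13 11-13 | 14 13-20 |
Completion: 10=1  11=7  12=11  13=13  14=20
Turnaround (C−A): 10=1  11=5  12=7  13=6  14=8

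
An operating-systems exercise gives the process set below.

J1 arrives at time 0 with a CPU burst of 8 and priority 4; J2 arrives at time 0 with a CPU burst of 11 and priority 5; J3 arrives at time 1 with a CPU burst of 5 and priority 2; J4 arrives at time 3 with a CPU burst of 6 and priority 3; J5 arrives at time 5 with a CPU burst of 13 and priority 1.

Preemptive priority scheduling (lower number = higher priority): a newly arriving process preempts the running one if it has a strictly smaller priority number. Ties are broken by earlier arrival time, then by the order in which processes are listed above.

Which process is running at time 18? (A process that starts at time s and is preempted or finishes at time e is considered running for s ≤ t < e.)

J3

Gantt: | J1 0-1 | J3 1-5 | J5 5-18 | J3 18-19 | J4 19-25 | J1 25-32 | J2 32-43 |
Completion: J1=32  J2=43  J3=19  J4=25  J5=18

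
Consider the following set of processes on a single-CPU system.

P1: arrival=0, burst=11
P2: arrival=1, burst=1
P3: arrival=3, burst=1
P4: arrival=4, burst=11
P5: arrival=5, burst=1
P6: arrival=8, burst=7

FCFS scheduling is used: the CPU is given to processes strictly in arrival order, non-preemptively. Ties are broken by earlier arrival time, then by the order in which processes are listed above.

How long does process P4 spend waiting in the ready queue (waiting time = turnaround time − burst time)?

9

Timeline: | P1 0-11 | P2 11-12 | P3 12-13 | P4 13-24 | P5 24-25 | P6 25-32 |
Completion: P1=11  P2=12  P3=13  P4=24  P5=25  P6=32
Turnaround (C−A): P1=11  P2=11  P3=10  P4=20  P5=20  P6=24
Waiting(P4) = turnaround − burst = 20 − 11 = 9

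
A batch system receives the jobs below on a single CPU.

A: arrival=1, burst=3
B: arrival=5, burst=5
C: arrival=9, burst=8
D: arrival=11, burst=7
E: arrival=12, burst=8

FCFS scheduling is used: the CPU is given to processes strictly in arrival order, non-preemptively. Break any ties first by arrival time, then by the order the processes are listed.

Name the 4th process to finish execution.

Timeline: | idle 0-1 | A 1-4 | idle 4-5 | B 5-10 | C 10-18 | D 18-25 | E 25-33 |
Completion: A=4  B=10  C=18  D=25  E=33
Finish order: A → B → C → D → E

D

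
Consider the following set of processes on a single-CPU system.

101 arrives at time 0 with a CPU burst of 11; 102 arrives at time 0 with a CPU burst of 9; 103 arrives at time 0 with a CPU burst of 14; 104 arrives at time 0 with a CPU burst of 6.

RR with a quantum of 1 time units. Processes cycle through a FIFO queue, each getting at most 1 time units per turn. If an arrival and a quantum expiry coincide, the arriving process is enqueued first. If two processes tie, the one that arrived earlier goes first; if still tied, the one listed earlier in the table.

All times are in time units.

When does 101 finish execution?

Schedule: | 101 0-1 | 102 1-2 | 103 2-3 | 104 3-4 | 101 4-5 | 102 5-6 | 103 6-7 | 104 7-8 | 101 8-9 | 102 9-10 | 103 10-11 | 104 11-12 | 101 12-13 | 102 13-14 | 103 14-15 | 104 15-16 | 101 16-17 | 102 17-18 | 103 18-19 | 104 19-20 | 101 20-21 | 102 21-22 | 103 22-23 | 104 23-24 | 101 24-25 | 102 25-26 | 103 26-27 | 101 27-28 | 102 28-29 | 103 29-30 | 101 30-31 | 102 31-32 | 103 32-33 | 101 33-34 | 103 34-35 | 101 35-36 | 103 36-40 |
Completion: 101=36  102=32  103=40  104=24

36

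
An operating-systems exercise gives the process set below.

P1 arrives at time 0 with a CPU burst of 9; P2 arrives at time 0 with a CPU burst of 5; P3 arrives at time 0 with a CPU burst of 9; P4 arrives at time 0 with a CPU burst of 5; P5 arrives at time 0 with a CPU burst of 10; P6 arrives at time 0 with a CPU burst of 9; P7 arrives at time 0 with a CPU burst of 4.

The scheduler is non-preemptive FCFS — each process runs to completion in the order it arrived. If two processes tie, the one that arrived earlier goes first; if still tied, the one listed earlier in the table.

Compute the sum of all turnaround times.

210

Timeline: | P1 0-9 | P2 9-14 | P3 14-23 | P4 23-28 | P5 28-38 | P6 38-47 | P7 47-51 |
Completion: P1=9  P2=14  P3=23  P4=28  P5=38  P6=47  P7=51
Turnaround (C−A): P1=9  P2=14  P3=23  P4=28  P5=38  P6=47  P7=51
Turnaround = completion − arrival: P1=9, P2=14, P3=23, P4=28, P5=38, P6=47, P7=51
Total turnaround = 9 + 14 + 23 + 28 + 38 + 47 + 51 = 210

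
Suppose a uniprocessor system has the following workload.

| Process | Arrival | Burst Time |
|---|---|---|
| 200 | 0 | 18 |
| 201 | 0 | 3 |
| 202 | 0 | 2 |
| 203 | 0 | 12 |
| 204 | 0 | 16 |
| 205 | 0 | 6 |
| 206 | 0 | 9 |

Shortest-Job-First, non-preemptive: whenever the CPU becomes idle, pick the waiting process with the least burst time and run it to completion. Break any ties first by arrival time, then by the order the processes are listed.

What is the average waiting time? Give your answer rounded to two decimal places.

Timeline: | 202 0-2 | 201 2-5 | 205 5-11 | 206 11-20 | 203 20-32 | 204 32-48 | 200 48-66 |
Completion: 200=66  201=5  202=2  203=32  204=48  205=11  206=20
Waiting times: 200=48, 201=2, 202=0, 203=20, 204=32, 205=5, 206=11
Average waiting = (48+2+0+20+32+5+11) / 7 = 118/7 = 16.86

16.86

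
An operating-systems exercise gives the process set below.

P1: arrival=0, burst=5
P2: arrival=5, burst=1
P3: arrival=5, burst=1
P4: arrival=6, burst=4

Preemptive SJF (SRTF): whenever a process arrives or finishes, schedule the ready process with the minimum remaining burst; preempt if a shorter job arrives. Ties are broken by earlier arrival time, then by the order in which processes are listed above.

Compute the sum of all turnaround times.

Gantt: | P1 0-5 | P2 5-6 | P3 6-7 | P4 7-11 |
Completion: P1=5  P2=6  P3=7  P4=11
Turnaround = completion − arrival: P1=5, P2=1, P3=2, P4=5
Total turnaround = 5 + 1 + 2 + 5 = 13

13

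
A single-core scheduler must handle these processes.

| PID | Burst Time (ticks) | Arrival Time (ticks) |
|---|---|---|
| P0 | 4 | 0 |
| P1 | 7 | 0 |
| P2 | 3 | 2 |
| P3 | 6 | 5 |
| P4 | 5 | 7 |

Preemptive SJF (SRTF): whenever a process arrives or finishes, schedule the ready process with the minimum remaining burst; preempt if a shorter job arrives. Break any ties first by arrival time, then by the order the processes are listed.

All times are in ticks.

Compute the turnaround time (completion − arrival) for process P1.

Timeline: | P0 0-4 | P2 4-7 | P4 7-12 | P3 12-18 | P1 18-25 |
Completion: P0=4  P1=25  P2=7  P3=18  P4=12
Turnaround(P1) = completion − arrival = 25 − 0 = 25

25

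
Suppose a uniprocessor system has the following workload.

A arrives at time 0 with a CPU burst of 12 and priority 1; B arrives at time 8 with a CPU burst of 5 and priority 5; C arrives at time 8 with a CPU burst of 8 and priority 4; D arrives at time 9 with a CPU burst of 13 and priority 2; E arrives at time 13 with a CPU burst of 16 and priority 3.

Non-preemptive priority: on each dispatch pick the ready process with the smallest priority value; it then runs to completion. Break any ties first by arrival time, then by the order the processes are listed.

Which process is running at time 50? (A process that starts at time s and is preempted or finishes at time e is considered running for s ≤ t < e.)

Timeline: | A 0-12 | D 12-25 | E 25-41 | C 41-49 | B 49-54 |
Completion: A=12  B=54  C=49  D=25  E=41
Turnaround (C−A): A=12  B=46  C=41  D=16  E=28

B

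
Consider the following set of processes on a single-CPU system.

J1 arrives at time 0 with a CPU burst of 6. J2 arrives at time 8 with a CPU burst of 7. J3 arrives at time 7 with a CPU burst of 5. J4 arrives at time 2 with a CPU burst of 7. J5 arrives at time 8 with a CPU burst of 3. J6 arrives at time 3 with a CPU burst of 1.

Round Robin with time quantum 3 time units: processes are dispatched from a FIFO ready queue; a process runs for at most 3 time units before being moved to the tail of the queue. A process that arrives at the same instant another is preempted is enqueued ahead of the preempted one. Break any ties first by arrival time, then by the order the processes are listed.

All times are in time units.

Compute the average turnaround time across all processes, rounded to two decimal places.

14.67

Timeline: | J1 0-3 | J4 3-6 | J6 6-7 | J1 7-10 | J4 10-13 | J3 13-16 | J2 16-19 | J5 19-22 | J4 22-23 | J3 23-25 | J2 25-29 |
Completion: J1=10  J2=29  J3=25  J4=23  J5=22  J6=7
Turnaround (C−A): J1=10  J2=21  J3=18  J4=21  J5=14  J6=4
Turnaround times: J1=10, J2=21, J3=18, J4=21, J5=14, J6=4
Average turnaround = (10+21+18+21+14+4) / 6 = 88/6 = 14.67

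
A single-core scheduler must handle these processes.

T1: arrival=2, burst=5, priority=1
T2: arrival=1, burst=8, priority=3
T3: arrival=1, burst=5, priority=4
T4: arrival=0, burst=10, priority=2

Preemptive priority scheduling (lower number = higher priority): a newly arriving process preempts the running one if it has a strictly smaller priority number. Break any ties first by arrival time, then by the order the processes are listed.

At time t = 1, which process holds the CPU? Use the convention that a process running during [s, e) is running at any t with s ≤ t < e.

Gantt: | T4 0-2 | T1 2-7 | T4 7-15 | T2 15-23 | T3 23-28 |
Completion: T1=7  T2=23  T3=28  T4=15

T4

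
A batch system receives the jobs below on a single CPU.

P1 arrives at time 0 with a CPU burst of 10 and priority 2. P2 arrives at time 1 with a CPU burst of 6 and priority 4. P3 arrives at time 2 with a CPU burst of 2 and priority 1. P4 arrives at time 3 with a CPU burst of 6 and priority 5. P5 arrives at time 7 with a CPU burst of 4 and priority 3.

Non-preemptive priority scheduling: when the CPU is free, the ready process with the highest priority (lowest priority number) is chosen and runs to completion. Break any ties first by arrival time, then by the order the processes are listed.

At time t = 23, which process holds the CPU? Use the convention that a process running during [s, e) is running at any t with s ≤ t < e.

Timeline: | P1 0-10 | P3 10-12 | P5 12-16 | P2 16-22 | P4 22-28 |
Completion: P1=10  P2=22  P3=12  P4=28  P5=16

P4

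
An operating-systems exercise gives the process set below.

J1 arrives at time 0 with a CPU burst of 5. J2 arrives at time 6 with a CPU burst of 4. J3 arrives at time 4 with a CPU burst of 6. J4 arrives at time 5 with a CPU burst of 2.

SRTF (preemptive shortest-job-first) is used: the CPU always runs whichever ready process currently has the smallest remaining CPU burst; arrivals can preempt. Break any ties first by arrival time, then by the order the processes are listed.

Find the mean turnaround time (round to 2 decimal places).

6.25

Gantt: | J1 0-5 | J4 5-7 | J2 7-11 | J3 11-17 |
Completion: J1=5  J2=11  J3=17  J4=7
Turnaround (C−A): J1=5  J2=5  J3=13  J4=2
Turnaround times: J1=5, J2=5, J3=13, J4=2
Average turnaround = (5+5+13+2) / 4 = 25/4 = 6.25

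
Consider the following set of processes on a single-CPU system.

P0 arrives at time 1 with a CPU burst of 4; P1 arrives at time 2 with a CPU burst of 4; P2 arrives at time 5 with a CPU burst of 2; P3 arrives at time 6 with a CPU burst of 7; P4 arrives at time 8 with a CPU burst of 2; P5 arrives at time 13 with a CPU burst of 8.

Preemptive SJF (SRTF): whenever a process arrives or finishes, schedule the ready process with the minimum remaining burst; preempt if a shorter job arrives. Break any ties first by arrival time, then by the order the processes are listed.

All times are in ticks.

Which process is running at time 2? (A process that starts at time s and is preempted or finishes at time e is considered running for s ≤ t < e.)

Timeline: | idle 0-1 | P0 1-5 | P2 5-7 | P1 7-8 | P4 8-10 | P1 10-13 | P3 13-20 | P5 20-28 |
Completion: P0=5  P1=13  P2=7  P3=20  P4=10  P5=28

P0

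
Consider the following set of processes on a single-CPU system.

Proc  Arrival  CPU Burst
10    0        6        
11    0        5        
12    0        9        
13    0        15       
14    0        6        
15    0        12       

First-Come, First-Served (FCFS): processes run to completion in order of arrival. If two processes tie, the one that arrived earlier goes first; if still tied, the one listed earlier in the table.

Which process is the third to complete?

12

Gantt: | 10 0-6 | 11 6-11 | 12 11-20 | 13 20-35 | 14 35-41 | 15 41-53 |
Completion: 10=6  11=11  12=20  13=35  14=41  15=53
Turnaround (C−A): 10=6  11=11  12=20  13=35  14=41  15=53
Finish order: 10 → 11 → 12 → 13 → 14 → 15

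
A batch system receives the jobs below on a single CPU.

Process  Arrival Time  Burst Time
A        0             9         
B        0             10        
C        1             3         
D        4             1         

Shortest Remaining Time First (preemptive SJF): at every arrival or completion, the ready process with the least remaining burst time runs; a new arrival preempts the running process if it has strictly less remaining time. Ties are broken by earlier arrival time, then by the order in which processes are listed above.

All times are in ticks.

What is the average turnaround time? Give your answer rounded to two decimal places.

10.00

Gantt: | A 0-1 | C 1-4 | D 4-5 | A 5-13 | B 13-23 |
Completion: A=13  B=23  C=4  D=5
Turnaround (C−A): A=13  B=23  C=3  D=1
Turnaround times: A=13, B=23, C=3, D=1
Average turnaround = (13+23+3+1) / 4 = 40/4 = 10.00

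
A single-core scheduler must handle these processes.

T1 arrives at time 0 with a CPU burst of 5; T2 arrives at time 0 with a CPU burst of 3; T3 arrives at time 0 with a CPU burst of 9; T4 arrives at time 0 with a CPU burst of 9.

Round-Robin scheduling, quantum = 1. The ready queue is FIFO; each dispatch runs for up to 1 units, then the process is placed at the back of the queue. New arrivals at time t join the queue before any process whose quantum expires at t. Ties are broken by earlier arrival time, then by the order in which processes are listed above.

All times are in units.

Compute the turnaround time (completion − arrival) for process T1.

16

Schedule: | T1 0-1 | T2 1-2 | T3 2-3 | T4 3-4 | T1 4-5 | T2 5-6 | T3 6-7 | T4 7-8 | T1 8-9 | T2 9-10 | T3 10-11 | T4 11-12 | T1 12-13 | T3 13-14 | T4 14-15 | T1 15-16 | T3 16-17 | T4 17-18 | T3 18-19 | T4 19-20 | T3 20-21 | T4 21-22 | T3 22-23 | T4 23-24 | T3 24-25 | T4 25-26 |
Completion: T1=16  T2=10  T3=25  T4=26
Turnaround(T1) = completion − arrival = 16 − 0 = 16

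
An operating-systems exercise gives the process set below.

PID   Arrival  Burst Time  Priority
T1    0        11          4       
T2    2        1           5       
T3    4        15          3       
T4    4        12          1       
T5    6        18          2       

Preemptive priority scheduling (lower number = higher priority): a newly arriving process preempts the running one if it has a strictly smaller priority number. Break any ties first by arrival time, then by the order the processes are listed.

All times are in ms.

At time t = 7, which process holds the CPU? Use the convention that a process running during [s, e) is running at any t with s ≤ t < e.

Schedule: | T1 0-4 | T4 4-16 | T5 16-34 | T3 34-49 | T1 49-56 | T2 56-57 |
Completion: T1=56  T2=57  T3=49  T4=16  T5=34

T4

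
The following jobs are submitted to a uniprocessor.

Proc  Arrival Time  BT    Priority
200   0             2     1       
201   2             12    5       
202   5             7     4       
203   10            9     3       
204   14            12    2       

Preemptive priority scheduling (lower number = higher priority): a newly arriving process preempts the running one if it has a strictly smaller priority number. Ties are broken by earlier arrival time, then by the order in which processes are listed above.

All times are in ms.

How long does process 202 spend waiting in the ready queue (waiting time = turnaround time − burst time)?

21

Timeline: | 200 0-2 | 201 2-5 | 202 5-10 | 203 10-14 | 204 14-26 | 203 26-31 | 202 31-33 | 201 33-42 |
Completion: 200=2  201=42  202=33  203=31  204=26
Turnaround (C−A): 200=2  201=40  202=28  203=21  204=12
Waiting(202) = turnaround − burst = 28 − 7 = 21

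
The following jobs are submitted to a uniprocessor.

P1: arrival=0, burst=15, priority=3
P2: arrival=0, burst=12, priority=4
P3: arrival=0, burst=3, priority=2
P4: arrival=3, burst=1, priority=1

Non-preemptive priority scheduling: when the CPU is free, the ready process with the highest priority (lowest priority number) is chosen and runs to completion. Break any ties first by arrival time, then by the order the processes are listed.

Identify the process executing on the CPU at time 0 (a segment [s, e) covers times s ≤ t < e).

P3

Schedule: | P3 0-3 | P4 3-4 | P1 4-19 | P2 19-31 |
Completion: P1=19  P2=31  P3=3  P4=4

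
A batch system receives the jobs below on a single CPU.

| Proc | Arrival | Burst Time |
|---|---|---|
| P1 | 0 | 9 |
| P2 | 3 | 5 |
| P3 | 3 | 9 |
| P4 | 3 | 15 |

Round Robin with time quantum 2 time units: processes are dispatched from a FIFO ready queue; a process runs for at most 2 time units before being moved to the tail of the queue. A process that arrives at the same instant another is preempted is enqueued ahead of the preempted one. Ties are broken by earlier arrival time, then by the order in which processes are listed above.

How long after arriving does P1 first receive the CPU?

Timeline: | P1 0-4 | P2 4-6 | P3 6-8 | P4 8-10 | P1 10-12 | P2 12-14 | P3 14-16 | P4 16-18 | P1 18-20 | P2 20-21 | P3 21-23 | P4 23-25 | P1 25-26 | P3 26-28 | P4 28-30 | P3 30-31 | P4 31-38 |
Completion: P1=26  P2=21  P3=31  P4=38
Turnaround (C−A): P1=26  P2=18  P3=28  P4=35
Response(P1) = first start − arrival = 0 − 0 = 0

0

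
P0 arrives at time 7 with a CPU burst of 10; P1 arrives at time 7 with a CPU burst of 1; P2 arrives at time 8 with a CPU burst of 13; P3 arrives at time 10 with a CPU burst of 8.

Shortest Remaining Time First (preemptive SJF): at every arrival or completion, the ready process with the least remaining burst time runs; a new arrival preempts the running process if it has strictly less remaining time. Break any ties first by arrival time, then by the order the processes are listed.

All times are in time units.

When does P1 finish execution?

Schedule: | idle 0-7 | P1 7-8 | P0 8-18 | P3 18-26 | P2 26-39 |
Completion: P0=18  P1=8  P2=39  P3=26
Turnaround (C−A): P0=11  P1=1  P2=31  P3=16

8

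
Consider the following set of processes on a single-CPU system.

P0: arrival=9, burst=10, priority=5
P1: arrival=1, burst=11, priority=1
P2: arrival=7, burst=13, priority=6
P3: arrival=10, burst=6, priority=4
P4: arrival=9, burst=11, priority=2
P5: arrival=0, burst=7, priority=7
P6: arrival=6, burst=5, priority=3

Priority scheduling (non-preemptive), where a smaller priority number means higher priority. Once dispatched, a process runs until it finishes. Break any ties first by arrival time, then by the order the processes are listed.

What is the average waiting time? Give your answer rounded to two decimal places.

19.43

Schedule: | P5 0-7 | P1 7-18 | P4 18-29 | P6 29-34 | P3 34-40 | P0 40-50 | P2 50-63 |
Completion: P0=50  P1=18  P2=63  P3=40  P4=29  P5=7  P6=34
Turnaround (C−A): P0=41  P1=17  P2=56  P3=30  P4=20  P5=7  P6=28
Waiting times: P0=31, P1=6, P2=43, P3=24, P4=9, P5=0, P6=23
Average waiting = (31+6+43+24+9+0+23) / 7 = 136/7 = 19.43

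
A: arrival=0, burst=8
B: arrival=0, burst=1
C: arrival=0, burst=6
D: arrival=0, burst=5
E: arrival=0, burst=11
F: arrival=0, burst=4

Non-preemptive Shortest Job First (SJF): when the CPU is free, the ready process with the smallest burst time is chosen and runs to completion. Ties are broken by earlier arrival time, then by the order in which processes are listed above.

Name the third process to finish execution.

Timeline: | B 0-1 | F 1-5 | D 5-10 | C 10-16 | A 16-24 | E 24-35 |
Completion: A=24  B=1  C=16  D=10  E=35  F=5
Finish order: B → F → D → C → A → E

D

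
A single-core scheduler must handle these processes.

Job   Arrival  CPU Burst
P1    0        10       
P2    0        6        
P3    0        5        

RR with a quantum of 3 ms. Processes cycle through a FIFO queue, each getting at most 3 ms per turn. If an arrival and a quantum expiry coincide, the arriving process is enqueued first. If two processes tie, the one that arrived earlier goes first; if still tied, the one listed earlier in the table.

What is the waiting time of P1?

11

Gantt: | P1 0-3 | P2 3-6 | P3 6-9 | P1 9-12 | P2 12-15 | P3 15-17 | P1 17-21 |
Completion: P1=21  P2=15  P3=17
Waiting(P1) = turnaround − burst = 21 − 10 = 11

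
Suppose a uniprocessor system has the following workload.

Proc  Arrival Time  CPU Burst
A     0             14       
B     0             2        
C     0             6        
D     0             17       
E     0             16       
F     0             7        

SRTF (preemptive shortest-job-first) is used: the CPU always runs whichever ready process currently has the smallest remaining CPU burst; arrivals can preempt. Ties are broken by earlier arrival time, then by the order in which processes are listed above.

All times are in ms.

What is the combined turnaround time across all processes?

161

Schedule: | B 0-2 | C 2-8 | F 8-15 | A 15-29 | E 29-45 | D 45-62 |
Completion: A=29  B=2  C=8  D=62  E=45  F=15
Turnaround (C−A): A=29  B=2  C=8  D=62  E=45  F=15
Turnaround = completion − arrival: A=29, B=2, C=8, D=62, E=45, F=15
Total turnaround = 29 + 2 + 8 + 62 + 45 + 15 = 161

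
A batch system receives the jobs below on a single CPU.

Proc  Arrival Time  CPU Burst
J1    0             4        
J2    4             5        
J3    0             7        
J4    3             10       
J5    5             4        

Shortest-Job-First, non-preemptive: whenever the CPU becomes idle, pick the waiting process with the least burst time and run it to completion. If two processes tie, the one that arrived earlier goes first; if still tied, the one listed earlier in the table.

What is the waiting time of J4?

17

Timeline: | J1 0-4 | J2 4-9 | J5 9-13 | J3 13-20 | J4 20-30 |
Completion: J1=4  J2=9  J3=20  J4=30  J5=13
Turnaround (C−A): J1=4  J2=5  J3=20  J4=27  J5=8
Waiting(J4) = turnaround − burst = 27 − 10 = 17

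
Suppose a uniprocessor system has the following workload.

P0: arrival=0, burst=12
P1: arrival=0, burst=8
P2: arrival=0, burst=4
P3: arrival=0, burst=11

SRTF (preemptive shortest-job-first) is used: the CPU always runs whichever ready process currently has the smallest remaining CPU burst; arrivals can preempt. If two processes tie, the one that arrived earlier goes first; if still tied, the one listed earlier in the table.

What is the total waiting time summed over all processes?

39

Gantt: | P2 0-4 | P1 4-12 | P3 12-23 | P0 23-35 |
Completion: P0=35  P1=12  P2=4  P3=23
Turnaround (C−A): P0=35  P1=12  P2=4  P3=23
Waiting = turnaround − burst: P0=23, P1=4, P2=0, P3=12
Total waiting = 23 + 4 + 0 + 12 = 39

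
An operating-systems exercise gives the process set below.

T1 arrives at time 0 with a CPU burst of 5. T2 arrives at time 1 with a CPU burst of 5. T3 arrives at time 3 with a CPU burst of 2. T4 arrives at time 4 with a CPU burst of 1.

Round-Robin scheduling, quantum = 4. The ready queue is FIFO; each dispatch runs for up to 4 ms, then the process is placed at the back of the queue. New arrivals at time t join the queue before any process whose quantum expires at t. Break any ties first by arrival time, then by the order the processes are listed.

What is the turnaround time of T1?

12

Gantt: | T1 0-4 | T2 4-8 | T3 8-10 | T4 10-11 | T1 11-12 | T2 12-13 |
Completion: T1=12  T2=13  T3=10  T4=11
Turnaround(T1) = completion − arrival = 12 − 0 = 12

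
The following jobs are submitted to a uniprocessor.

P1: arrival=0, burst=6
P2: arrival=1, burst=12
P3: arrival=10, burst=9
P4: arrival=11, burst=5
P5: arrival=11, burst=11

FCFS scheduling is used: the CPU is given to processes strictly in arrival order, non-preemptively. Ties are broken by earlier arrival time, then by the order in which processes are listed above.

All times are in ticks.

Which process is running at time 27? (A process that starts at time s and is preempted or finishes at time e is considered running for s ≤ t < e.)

P4

Schedule: | P1 0-6 | P2 6-18 | P3 18-27 | P4 27-32 | P5 32-43 |
Completion: P1=6  P2=18  P3=27  P4=32  P5=43
Turnaround (C−A): P1=6  P2=17  P3=17  P4=21  P5=32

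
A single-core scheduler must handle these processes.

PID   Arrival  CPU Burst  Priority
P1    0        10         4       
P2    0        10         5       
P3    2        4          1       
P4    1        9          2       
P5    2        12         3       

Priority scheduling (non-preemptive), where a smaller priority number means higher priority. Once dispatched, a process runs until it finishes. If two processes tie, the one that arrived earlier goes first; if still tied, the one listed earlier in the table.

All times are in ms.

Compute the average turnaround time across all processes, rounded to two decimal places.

Schedule: | P1 0-10 | P3 10-14 | P4 14-23 | P5 23-35 | P2 35-45 |
Completion: P1=10  P2=45  P3=14  P4=23  P5=35
Turnaround (C−A): P1=10  P2=45  P3=12  P4=22  P5=33
Turnaround times: P1=10, P2=45, P3=12, P4=22, P5=33
Average turnaround = (10+45+12+22+33) / 5 = 122/5 = 24.40

24.40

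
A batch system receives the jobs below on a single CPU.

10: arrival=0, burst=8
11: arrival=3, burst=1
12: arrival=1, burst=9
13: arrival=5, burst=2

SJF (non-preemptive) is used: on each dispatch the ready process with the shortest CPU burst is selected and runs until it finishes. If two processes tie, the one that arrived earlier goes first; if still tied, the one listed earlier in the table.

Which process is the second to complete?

Timeline: | 10 0-8 | 11 8-9 | 13 9-11 | 12 11-20 |
Completion: 10=8  11=9  12=20  13=11
Turnaround (C−A): 10=8  11=6  12=19  13=6
Finish order: 10 → 11 → 13 → 12

11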